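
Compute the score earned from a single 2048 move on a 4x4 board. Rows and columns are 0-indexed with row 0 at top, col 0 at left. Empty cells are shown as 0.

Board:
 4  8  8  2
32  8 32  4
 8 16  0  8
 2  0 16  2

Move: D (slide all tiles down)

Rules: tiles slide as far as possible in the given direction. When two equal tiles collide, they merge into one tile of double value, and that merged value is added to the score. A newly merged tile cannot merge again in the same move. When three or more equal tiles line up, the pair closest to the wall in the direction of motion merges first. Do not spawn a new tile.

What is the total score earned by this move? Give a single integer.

Answer: 16

Derivation:
Slide down:
col 0: [4, 32, 8, 2] -> [4, 32, 8, 2]  score +0 (running 0)
col 1: [8, 8, 16, 0] -> [0, 0, 16, 16]  score +16 (running 16)
col 2: [8, 32, 0, 16] -> [0, 8, 32, 16]  score +0 (running 16)
col 3: [2, 4, 8, 2] -> [2, 4, 8, 2]  score +0 (running 16)
Board after move:
 4  0  0  2
32  0  8  4
 8 16 32  8
 2 16 16  2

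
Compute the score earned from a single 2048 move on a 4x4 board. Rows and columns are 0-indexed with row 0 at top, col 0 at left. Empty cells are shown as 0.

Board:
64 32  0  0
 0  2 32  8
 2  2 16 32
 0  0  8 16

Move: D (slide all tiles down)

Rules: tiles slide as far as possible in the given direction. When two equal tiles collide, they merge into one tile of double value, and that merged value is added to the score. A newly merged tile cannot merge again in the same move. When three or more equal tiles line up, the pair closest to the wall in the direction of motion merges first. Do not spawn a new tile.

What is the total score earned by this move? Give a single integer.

Slide down:
col 0: [64, 0, 2, 0] -> [0, 0, 64, 2]  score +0 (running 0)
col 1: [32, 2, 2, 0] -> [0, 0, 32, 4]  score +4 (running 4)
col 2: [0, 32, 16, 8] -> [0, 32, 16, 8]  score +0 (running 4)
col 3: [0, 8, 32, 16] -> [0, 8, 32, 16]  score +0 (running 4)
Board after move:
 0  0  0  0
 0  0 32  8
64 32 16 32
 2  4  8 16

Answer: 4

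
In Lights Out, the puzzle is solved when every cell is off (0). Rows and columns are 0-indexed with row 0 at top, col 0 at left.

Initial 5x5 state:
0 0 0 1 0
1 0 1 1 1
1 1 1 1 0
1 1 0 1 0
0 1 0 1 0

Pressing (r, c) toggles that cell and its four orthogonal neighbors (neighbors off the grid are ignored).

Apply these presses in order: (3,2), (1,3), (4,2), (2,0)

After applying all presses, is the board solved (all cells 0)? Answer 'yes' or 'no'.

Answer: yes

Derivation:
After press 1 at (3,2):
0 0 0 1 0
1 0 1 1 1
1 1 0 1 0
1 0 1 0 0
0 1 1 1 0

After press 2 at (1,3):
0 0 0 0 0
1 0 0 0 0
1 1 0 0 0
1 0 1 0 0
0 1 1 1 0

After press 3 at (4,2):
0 0 0 0 0
1 0 0 0 0
1 1 0 0 0
1 0 0 0 0
0 0 0 0 0

After press 4 at (2,0):
0 0 0 0 0
0 0 0 0 0
0 0 0 0 0
0 0 0 0 0
0 0 0 0 0

Lights still on: 0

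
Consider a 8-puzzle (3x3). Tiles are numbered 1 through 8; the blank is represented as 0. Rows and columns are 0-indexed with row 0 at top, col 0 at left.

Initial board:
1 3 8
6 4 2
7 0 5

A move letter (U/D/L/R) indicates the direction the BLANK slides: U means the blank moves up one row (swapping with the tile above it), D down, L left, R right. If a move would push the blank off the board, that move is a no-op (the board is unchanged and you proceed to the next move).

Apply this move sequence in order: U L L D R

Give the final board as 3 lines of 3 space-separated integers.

Answer: 1 3 8
7 6 2
4 0 5

Derivation:
After move 1 (U):
1 3 8
6 0 2
7 4 5

After move 2 (L):
1 3 8
0 6 2
7 4 5

After move 3 (L):
1 3 8
0 6 2
7 4 5

After move 4 (D):
1 3 8
7 6 2
0 4 5

After move 5 (R):
1 3 8
7 6 2
4 0 5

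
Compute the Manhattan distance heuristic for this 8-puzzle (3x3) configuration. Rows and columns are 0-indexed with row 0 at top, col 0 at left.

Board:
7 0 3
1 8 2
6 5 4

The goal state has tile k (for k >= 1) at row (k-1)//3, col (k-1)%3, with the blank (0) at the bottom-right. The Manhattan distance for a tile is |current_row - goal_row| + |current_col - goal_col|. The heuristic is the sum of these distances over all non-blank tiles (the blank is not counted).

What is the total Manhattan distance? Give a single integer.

Answer: 13

Derivation:
Tile 7: at (0,0), goal (2,0), distance |0-2|+|0-0| = 2
Tile 3: at (0,2), goal (0,2), distance |0-0|+|2-2| = 0
Tile 1: at (1,0), goal (0,0), distance |1-0|+|0-0| = 1
Tile 8: at (1,1), goal (2,1), distance |1-2|+|1-1| = 1
Tile 2: at (1,2), goal (0,1), distance |1-0|+|2-1| = 2
Tile 6: at (2,0), goal (1,2), distance |2-1|+|0-2| = 3
Tile 5: at (2,1), goal (1,1), distance |2-1|+|1-1| = 1
Tile 4: at (2,2), goal (1,0), distance |2-1|+|2-0| = 3
Sum: 2 + 0 + 1 + 1 + 2 + 3 + 1 + 3 = 13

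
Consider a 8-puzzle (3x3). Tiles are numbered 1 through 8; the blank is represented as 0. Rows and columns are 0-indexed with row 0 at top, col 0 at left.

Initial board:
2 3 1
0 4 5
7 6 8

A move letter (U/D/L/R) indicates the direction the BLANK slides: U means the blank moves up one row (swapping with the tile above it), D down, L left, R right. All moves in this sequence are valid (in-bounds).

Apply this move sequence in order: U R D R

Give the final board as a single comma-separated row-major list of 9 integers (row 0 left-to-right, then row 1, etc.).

After move 1 (U):
0 3 1
2 4 5
7 6 8

After move 2 (R):
3 0 1
2 4 5
7 6 8

After move 3 (D):
3 4 1
2 0 5
7 6 8

After move 4 (R):
3 4 1
2 5 0
7 6 8

Answer: 3, 4, 1, 2, 5, 0, 7, 6, 8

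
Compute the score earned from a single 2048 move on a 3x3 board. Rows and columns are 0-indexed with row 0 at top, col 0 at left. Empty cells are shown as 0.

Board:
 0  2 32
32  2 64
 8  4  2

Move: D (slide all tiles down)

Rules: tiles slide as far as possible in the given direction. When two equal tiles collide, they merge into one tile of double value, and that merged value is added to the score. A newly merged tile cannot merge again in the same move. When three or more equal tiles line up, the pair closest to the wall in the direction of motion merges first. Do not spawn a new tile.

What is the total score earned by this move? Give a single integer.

Slide down:
col 0: [0, 32, 8] -> [0, 32, 8]  score +0 (running 0)
col 1: [2, 2, 4] -> [0, 4, 4]  score +4 (running 4)
col 2: [32, 64, 2] -> [32, 64, 2]  score +0 (running 4)
Board after move:
 0  0 32
32  4 64
 8  4  2

Answer: 4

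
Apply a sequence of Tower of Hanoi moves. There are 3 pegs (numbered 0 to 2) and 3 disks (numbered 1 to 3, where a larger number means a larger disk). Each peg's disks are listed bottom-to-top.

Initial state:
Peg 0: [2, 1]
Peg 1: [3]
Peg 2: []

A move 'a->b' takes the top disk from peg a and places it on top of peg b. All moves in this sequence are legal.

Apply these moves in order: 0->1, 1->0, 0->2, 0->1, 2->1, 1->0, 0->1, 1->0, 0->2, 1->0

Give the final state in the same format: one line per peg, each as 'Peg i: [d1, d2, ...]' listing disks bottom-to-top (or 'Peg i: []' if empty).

After move 1 (0->1):
Peg 0: [2]
Peg 1: [3, 1]
Peg 2: []

After move 2 (1->0):
Peg 0: [2, 1]
Peg 1: [3]
Peg 2: []

After move 3 (0->2):
Peg 0: [2]
Peg 1: [3]
Peg 2: [1]

After move 4 (0->1):
Peg 0: []
Peg 1: [3, 2]
Peg 2: [1]

After move 5 (2->1):
Peg 0: []
Peg 1: [3, 2, 1]
Peg 2: []

After move 6 (1->0):
Peg 0: [1]
Peg 1: [3, 2]
Peg 2: []

After move 7 (0->1):
Peg 0: []
Peg 1: [3, 2, 1]
Peg 2: []

After move 8 (1->0):
Peg 0: [1]
Peg 1: [3, 2]
Peg 2: []

After move 9 (0->2):
Peg 0: []
Peg 1: [3, 2]
Peg 2: [1]

After move 10 (1->0):
Peg 0: [2]
Peg 1: [3]
Peg 2: [1]

Answer: Peg 0: [2]
Peg 1: [3]
Peg 2: [1]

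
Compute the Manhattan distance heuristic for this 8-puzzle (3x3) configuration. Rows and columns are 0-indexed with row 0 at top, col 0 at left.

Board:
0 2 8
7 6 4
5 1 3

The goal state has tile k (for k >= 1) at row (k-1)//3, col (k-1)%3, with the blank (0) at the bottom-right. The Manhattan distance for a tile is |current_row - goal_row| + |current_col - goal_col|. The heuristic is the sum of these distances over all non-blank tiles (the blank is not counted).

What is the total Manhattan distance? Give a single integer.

Answer: 14

Derivation:
Tile 2: (0,1)->(0,1) = 0
Tile 8: (0,2)->(2,1) = 3
Tile 7: (1,0)->(2,0) = 1
Tile 6: (1,1)->(1,2) = 1
Tile 4: (1,2)->(1,0) = 2
Tile 5: (2,0)->(1,1) = 2
Tile 1: (2,1)->(0,0) = 3
Tile 3: (2,2)->(0,2) = 2
Sum: 0 + 3 + 1 + 1 + 2 + 2 + 3 + 2 = 14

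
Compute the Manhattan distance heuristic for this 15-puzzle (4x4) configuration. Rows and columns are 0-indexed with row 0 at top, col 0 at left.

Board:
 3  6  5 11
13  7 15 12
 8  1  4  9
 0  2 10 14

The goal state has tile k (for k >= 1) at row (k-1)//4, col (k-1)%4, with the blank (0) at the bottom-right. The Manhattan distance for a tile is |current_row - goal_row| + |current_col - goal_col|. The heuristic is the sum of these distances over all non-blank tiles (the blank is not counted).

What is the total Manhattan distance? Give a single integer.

Tile 3: at (0,0), goal (0,2), distance |0-0|+|0-2| = 2
Tile 6: at (0,1), goal (1,1), distance |0-1|+|1-1| = 1
Tile 5: at (0,2), goal (1,0), distance |0-1|+|2-0| = 3
Tile 11: at (0,3), goal (2,2), distance |0-2|+|3-2| = 3
Tile 13: at (1,0), goal (3,0), distance |1-3|+|0-0| = 2
Tile 7: at (1,1), goal (1,2), distance |1-1|+|1-2| = 1
Tile 15: at (1,2), goal (3,2), distance |1-3|+|2-2| = 2
Tile 12: at (1,3), goal (2,3), distance |1-2|+|3-3| = 1
Tile 8: at (2,0), goal (1,3), distance |2-1|+|0-3| = 4
Tile 1: at (2,1), goal (0,0), distance |2-0|+|1-0| = 3
Tile 4: at (2,2), goal (0,3), distance |2-0|+|2-3| = 3
Tile 9: at (2,3), goal (2,0), distance |2-2|+|3-0| = 3
Tile 2: at (3,1), goal (0,1), distance |3-0|+|1-1| = 3
Tile 10: at (3,2), goal (2,1), distance |3-2|+|2-1| = 2
Tile 14: at (3,3), goal (3,1), distance |3-3|+|3-1| = 2
Sum: 2 + 1 + 3 + 3 + 2 + 1 + 2 + 1 + 4 + 3 + 3 + 3 + 3 + 2 + 2 = 35

Answer: 35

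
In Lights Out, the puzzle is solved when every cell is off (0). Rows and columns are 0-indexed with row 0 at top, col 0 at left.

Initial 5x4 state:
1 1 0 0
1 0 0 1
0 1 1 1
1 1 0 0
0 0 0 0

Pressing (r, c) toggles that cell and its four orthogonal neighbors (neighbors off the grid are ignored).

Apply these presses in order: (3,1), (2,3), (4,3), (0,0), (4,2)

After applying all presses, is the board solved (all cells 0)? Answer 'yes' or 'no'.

Answer: yes

Derivation:
After press 1 at (3,1):
1 1 0 0
1 0 0 1
0 0 1 1
0 0 1 0
0 1 0 0

After press 2 at (2,3):
1 1 0 0
1 0 0 0
0 0 0 0
0 0 1 1
0 1 0 0

After press 3 at (4,3):
1 1 0 0
1 0 0 0
0 0 0 0
0 0 1 0
0 1 1 1

After press 4 at (0,0):
0 0 0 0
0 0 0 0
0 0 0 0
0 0 1 0
0 1 1 1

After press 5 at (4,2):
0 0 0 0
0 0 0 0
0 0 0 0
0 0 0 0
0 0 0 0

Lights still on: 0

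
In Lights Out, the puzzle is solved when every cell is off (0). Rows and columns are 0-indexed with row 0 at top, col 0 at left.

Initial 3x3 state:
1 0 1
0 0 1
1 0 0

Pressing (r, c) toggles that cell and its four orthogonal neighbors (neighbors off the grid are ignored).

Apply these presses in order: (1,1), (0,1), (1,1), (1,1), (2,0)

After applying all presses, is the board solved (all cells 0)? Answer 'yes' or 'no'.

Answer: yes

Derivation:
After press 1 at (1,1):
1 1 1
1 1 0
1 1 0

After press 2 at (0,1):
0 0 0
1 0 0
1 1 0

After press 3 at (1,1):
0 1 0
0 1 1
1 0 0

After press 4 at (1,1):
0 0 0
1 0 0
1 1 0

After press 5 at (2,0):
0 0 0
0 0 0
0 0 0

Lights still on: 0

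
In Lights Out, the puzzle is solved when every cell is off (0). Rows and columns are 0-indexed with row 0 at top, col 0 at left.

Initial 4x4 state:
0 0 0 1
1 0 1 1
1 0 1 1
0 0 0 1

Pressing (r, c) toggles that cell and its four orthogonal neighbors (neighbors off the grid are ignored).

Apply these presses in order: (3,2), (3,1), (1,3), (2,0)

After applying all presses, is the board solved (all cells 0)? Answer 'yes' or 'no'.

After press 1 at (3,2):
0 0 0 1
1 0 1 1
1 0 0 1
0 1 1 0

After press 2 at (3,1):
0 0 0 1
1 0 1 1
1 1 0 1
1 0 0 0

After press 3 at (1,3):
0 0 0 0
1 0 0 0
1 1 0 0
1 0 0 0

After press 4 at (2,0):
0 0 0 0
0 0 0 0
0 0 0 0
0 0 0 0

Lights still on: 0

Answer: yes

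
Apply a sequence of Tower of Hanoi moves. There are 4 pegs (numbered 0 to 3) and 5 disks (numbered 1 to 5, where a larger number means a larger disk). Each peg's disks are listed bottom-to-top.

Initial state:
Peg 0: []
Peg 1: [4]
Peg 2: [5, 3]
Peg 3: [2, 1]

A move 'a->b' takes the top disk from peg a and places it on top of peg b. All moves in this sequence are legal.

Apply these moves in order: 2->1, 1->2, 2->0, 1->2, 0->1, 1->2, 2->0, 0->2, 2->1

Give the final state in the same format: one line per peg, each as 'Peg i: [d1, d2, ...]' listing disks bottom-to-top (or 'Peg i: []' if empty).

Answer: Peg 0: []
Peg 1: [3]
Peg 2: [5, 4]
Peg 3: [2, 1]

Derivation:
After move 1 (2->1):
Peg 0: []
Peg 1: [4, 3]
Peg 2: [5]
Peg 3: [2, 1]

After move 2 (1->2):
Peg 0: []
Peg 1: [4]
Peg 2: [5, 3]
Peg 3: [2, 1]

After move 3 (2->0):
Peg 0: [3]
Peg 1: [4]
Peg 2: [5]
Peg 3: [2, 1]

After move 4 (1->2):
Peg 0: [3]
Peg 1: []
Peg 2: [5, 4]
Peg 3: [2, 1]

After move 5 (0->1):
Peg 0: []
Peg 1: [3]
Peg 2: [5, 4]
Peg 3: [2, 1]

After move 6 (1->2):
Peg 0: []
Peg 1: []
Peg 2: [5, 4, 3]
Peg 3: [2, 1]

After move 7 (2->0):
Peg 0: [3]
Peg 1: []
Peg 2: [5, 4]
Peg 3: [2, 1]

After move 8 (0->2):
Peg 0: []
Peg 1: []
Peg 2: [5, 4, 3]
Peg 3: [2, 1]

After move 9 (2->1):
Peg 0: []
Peg 1: [3]
Peg 2: [5, 4]
Peg 3: [2, 1]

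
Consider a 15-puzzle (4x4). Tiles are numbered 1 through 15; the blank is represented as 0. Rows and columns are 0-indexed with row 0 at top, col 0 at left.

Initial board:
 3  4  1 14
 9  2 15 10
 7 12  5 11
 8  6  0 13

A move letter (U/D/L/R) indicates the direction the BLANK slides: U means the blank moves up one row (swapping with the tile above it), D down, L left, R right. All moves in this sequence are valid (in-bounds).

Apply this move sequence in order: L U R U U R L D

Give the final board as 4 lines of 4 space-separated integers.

After move 1 (L):
 3  4  1 14
 9  2 15 10
 7 12  5 11
 8  0  6 13

After move 2 (U):
 3  4  1 14
 9  2 15 10
 7  0  5 11
 8 12  6 13

After move 3 (R):
 3  4  1 14
 9  2 15 10
 7  5  0 11
 8 12  6 13

After move 4 (U):
 3  4  1 14
 9  2  0 10
 7  5 15 11
 8 12  6 13

After move 5 (U):
 3  4  0 14
 9  2  1 10
 7  5 15 11
 8 12  6 13

After move 6 (R):
 3  4 14  0
 9  2  1 10
 7  5 15 11
 8 12  6 13

After move 7 (L):
 3  4  0 14
 9  2  1 10
 7  5 15 11
 8 12  6 13

After move 8 (D):
 3  4  1 14
 9  2  0 10
 7  5 15 11
 8 12  6 13

Answer:  3  4  1 14
 9  2  0 10
 7  5 15 11
 8 12  6 13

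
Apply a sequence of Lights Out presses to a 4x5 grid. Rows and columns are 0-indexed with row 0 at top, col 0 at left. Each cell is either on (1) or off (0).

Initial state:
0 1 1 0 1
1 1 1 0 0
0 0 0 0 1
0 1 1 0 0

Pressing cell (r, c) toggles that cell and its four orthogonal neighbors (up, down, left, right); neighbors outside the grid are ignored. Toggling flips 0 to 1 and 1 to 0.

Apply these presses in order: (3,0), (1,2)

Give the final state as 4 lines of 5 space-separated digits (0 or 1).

After press 1 at (3,0):
0 1 1 0 1
1 1 1 0 0
1 0 0 0 1
1 0 1 0 0

After press 2 at (1,2):
0 1 0 0 1
1 0 0 1 0
1 0 1 0 1
1 0 1 0 0

Answer: 0 1 0 0 1
1 0 0 1 0
1 0 1 0 1
1 0 1 0 0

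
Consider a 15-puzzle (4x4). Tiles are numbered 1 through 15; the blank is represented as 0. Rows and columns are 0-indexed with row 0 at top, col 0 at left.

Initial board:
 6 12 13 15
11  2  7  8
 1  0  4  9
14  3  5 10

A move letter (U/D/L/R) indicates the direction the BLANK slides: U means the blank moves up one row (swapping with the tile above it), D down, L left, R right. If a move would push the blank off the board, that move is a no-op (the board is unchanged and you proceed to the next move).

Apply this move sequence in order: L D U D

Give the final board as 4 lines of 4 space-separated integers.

After move 1 (L):
 6 12 13 15
11  2  7  8
 0  1  4  9
14  3  5 10

After move 2 (D):
 6 12 13 15
11  2  7  8
14  1  4  9
 0  3  5 10

After move 3 (U):
 6 12 13 15
11  2  7  8
 0  1  4  9
14  3  5 10

After move 4 (D):
 6 12 13 15
11  2  7  8
14  1  4  9
 0  3  5 10

Answer:  6 12 13 15
11  2  7  8
14  1  4  9
 0  3  5 10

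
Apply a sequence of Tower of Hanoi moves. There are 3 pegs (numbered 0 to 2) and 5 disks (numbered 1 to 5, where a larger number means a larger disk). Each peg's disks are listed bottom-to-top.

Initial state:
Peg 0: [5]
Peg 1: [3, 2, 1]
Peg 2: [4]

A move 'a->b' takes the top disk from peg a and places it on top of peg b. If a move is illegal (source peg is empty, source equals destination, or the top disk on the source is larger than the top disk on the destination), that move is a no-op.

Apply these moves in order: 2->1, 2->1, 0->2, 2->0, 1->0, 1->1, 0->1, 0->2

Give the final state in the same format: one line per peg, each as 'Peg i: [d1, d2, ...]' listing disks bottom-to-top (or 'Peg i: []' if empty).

Answer: Peg 0: [5]
Peg 1: [3, 2, 1]
Peg 2: [4]

Derivation:
After move 1 (2->1):
Peg 0: [5]
Peg 1: [3, 2, 1]
Peg 2: [4]

After move 2 (2->1):
Peg 0: [5]
Peg 1: [3, 2, 1]
Peg 2: [4]

After move 3 (0->2):
Peg 0: [5]
Peg 1: [3, 2, 1]
Peg 2: [4]

After move 4 (2->0):
Peg 0: [5, 4]
Peg 1: [3, 2, 1]
Peg 2: []

After move 5 (1->0):
Peg 0: [5, 4, 1]
Peg 1: [3, 2]
Peg 2: []

After move 6 (1->1):
Peg 0: [5, 4, 1]
Peg 1: [3, 2]
Peg 2: []

After move 7 (0->1):
Peg 0: [5, 4]
Peg 1: [3, 2, 1]
Peg 2: []

After move 8 (0->2):
Peg 0: [5]
Peg 1: [3, 2, 1]
Peg 2: [4]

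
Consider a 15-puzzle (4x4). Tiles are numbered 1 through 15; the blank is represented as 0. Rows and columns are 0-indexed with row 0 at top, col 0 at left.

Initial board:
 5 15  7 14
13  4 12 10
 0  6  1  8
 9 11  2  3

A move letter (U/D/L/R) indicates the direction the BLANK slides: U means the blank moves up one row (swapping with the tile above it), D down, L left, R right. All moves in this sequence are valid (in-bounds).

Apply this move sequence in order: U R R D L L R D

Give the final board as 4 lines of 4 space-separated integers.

Answer:  5 15  7 14
 4 12  1 10
13 11  6  8
 9  0  2  3

Derivation:
After move 1 (U):
 5 15  7 14
 0  4 12 10
13  6  1  8
 9 11  2  3

After move 2 (R):
 5 15  7 14
 4  0 12 10
13  6  1  8
 9 11  2  3

After move 3 (R):
 5 15  7 14
 4 12  0 10
13  6  1  8
 9 11  2  3

After move 4 (D):
 5 15  7 14
 4 12  1 10
13  6  0  8
 9 11  2  3

After move 5 (L):
 5 15  7 14
 4 12  1 10
13  0  6  8
 9 11  2  3

After move 6 (L):
 5 15  7 14
 4 12  1 10
 0 13  6  8
 9 11  2  3

After move 7 (R):
 5 15  7 14
 4 12  1 10
13  0  6  8
 9 11  2  3

After move 8 (D):
 5 15  7 14
 4 12  1 10
13 11  6  8
 9  0  2  3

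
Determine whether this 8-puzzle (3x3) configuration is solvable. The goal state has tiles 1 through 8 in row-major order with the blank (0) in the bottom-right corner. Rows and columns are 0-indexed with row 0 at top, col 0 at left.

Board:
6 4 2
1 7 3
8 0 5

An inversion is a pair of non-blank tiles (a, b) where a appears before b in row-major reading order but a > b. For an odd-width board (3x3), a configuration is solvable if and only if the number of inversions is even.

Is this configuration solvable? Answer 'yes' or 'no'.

Answer: yes

Derivation:
Inversions (pairs i<j in row-major order where tile[i] > tile[j] > 0): 12
12 is even, so the puzzle is solvable.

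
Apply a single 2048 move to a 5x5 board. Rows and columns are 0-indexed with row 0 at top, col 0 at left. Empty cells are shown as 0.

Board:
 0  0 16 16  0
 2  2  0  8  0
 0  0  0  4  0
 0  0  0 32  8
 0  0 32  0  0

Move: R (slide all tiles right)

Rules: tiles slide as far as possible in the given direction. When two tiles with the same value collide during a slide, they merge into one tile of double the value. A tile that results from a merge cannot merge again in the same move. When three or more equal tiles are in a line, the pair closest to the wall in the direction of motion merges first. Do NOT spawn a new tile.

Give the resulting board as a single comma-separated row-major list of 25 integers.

Answer: 0, 0, 0, 0, 32, 0, 0, 0, 4, 8, 0, 0, 0, 0, 4, 0, 0, 0, 32, 8, 0, 0, 0, 0, 32

Derivation:
Slide right:
row 0: [0, 0, 16, 16, 0] -> [0, 0, 0, 0, 32]
row 1: [2, 2, 0, 8, 0] -> [0, 0, 0, 4, 8]
row 2: [0, 0, 0, 4, 0] -> [0, 0, 0, 0, 4]
row 3: [0, 0, 0, 32, 8] -> [0, 0, 0, 32, 8]
row 4: [0, 0, 32, 0, 0] -> [0, 0, 0, 0, 32]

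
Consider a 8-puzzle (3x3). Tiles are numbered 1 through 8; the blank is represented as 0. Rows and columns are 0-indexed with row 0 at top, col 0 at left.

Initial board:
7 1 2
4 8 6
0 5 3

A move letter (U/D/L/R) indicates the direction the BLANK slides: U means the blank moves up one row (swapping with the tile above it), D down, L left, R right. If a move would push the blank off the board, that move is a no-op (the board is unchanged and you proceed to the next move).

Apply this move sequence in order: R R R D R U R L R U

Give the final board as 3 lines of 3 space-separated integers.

Answer: 7 1 0
4 8 2
5 3 6

Derivation:
After move 1 (R):
7 1 2
4 8 6
5 0 3

After move 2 (R):
7 1 2
4 8 6
5 3 0

After move 3 (R):
7 1 2
4 8 6
5 3 0

After move 4 (D):
7 1 2
4 8 6
5 3 0

After move 5 (R):
7 1 2
4 8 6
5 3 0

After move 6 (U):
7 1 2
4 8 0
5 3 6

After move 7 (R):
7 1 2
4 8 0
5 3 6

After move 8 (L):
7 1 2
4 0 8
5 3 6

After move 9 (R):
7 1 2
4 8 0
5 3 6

After move 10 (U):
7 1 0
4 8 2
5 3 6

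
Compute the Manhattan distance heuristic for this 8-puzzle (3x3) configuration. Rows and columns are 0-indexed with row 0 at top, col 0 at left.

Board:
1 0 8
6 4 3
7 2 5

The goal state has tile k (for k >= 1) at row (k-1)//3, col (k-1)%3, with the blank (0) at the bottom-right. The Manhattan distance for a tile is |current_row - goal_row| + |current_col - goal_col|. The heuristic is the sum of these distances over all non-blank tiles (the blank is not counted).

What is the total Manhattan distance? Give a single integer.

Tile 1: at (0,0), goal (0,0), distance |0-0|+|0-0| = 0
Tile 8: at (0,2), goal (2,1), distance |0-2|+|2-1| = 3
Tile 6: at (1,0), goal (1,2), distance |1-1|+|0-2| = 2
Tile 4: at (1,1), goal (1,0), distance |1-1|+|1-0| = 1
Tile 3: at (1,2), goal (0,2), distance |1-0|+|2-2| = 1
Tile 7: at (2,0), goal (2,0), distance |2-2|+|0-0| = 0
Tile 2: at (2,1), goal (0,1), distance |2-0|+|1-1| = 2
Tile 5: at (2,2), goal (1,1), distance |2-1|+|2-1| = 2
Sum: 0 + 3 + 2 + 1 + 1 + 0 + 2 + 2 = 11

Answer: 11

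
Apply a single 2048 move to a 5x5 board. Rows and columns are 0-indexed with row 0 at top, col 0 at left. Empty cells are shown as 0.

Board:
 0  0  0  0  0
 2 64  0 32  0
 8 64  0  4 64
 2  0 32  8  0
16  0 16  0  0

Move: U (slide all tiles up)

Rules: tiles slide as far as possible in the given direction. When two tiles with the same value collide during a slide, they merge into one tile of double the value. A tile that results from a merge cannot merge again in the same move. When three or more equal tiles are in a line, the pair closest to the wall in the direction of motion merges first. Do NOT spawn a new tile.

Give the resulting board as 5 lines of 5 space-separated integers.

Answer:   2 128  32  32  64
  8   0  16   4   0
  2   0   0   8   0
 16   0   0   0   0
  0   0   0   0   0

Derivation:
Slide up:
col 0: [0, 2, 8, 2, 16] -> [2, 8, 2, 16, 0]
col 1: [0, 64, 64, 0, 0] -> [128, 0, 0, 0, 0]
col 2: [0, 0, 0, 32, 16] -> [32, 16, 0, 0, 0]
col 3: [0, 32, 4, 8, 0] -> [32, 4, 8, 0, 0]
col 4: [0, 0, 64, 0, 0] -> [64, 0, 0, 0, 0]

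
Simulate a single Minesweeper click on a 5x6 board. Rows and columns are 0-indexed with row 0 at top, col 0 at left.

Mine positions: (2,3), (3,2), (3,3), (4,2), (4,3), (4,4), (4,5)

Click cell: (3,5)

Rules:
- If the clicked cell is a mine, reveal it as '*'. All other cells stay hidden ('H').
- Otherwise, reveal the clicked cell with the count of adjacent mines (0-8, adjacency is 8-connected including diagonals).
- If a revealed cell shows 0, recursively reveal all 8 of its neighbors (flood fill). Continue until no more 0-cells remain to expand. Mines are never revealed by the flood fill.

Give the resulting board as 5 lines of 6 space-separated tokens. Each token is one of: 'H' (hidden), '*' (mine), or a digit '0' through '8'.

H H H H H H
H H H H H H
H H H H H H
H H H H H 2
H H H H H H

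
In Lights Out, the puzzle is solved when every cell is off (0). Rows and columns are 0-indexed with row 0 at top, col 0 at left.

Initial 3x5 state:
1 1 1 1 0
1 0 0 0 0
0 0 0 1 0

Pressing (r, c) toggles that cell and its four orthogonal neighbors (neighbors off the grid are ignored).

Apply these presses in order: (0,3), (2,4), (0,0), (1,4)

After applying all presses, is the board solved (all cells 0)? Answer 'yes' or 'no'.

After press 1 at (0,3):
1 1 0 0 1
1 0 0 1 0
0 0 0 1 0

After press 2 at (2,4):
1 1 0 0 1
1 0 0 1 1
0 0 0 0 1

After press 3 at (0,0):
0 0 0 0 1
0 0 0 1 1
0 0 0 0 1

After press 4 at (1,4):
0 0 0 0 0
0 0 0 0 0
0 0 0 0 0

Lights still on: 0

Answer: yes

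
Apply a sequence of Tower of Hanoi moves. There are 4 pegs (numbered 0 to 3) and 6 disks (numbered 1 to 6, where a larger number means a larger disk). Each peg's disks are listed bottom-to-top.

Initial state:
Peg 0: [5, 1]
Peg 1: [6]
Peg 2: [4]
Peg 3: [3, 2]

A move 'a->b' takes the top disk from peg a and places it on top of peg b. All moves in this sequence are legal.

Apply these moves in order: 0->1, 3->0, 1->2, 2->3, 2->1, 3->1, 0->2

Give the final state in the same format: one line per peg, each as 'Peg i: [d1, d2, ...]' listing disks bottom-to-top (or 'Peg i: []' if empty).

After move 1 (0->1):
Peg 0: [5]
Peg 1: [6, 1]
Peg 2: [4]
Peg 3: [3, 2]

After move 2 (3->0):
Peg 0: [5, 2]
Peg 1: [6, 1]
Peg 2: [4]
Peg 3: [3]

After move 3 (1->2):
Peg 0: [5, 2]
Peg 1: [6]
Peg 2: [4, 1]
Peg 3: [3]

After move 4 (2->3):
Peg 0: [5, 2]
Peg 1: [6]
Peg 2: [4]
Peg 3: [3, 1]

After move 5 (2->1):
Peg 0: [5, 2]
Peg 1: [6, 4]
Peg 2: []
Peg 3: [3, 1]

After move 6 (3->1):
Peg 0: [5, 2]
Peg 1: [6, 4, 1]
Peg 2: []
Peg 3: [3]

After move 7 (0->2):
Peg 0: [5]
Peg 1: [6, 4, 1]
Peg 2: [2]
Peg 3: [3]

Answer: Peg 0: [5]
Peg 1: [6, 4, 1]
Peg 2: [2]
Peg 3: [3]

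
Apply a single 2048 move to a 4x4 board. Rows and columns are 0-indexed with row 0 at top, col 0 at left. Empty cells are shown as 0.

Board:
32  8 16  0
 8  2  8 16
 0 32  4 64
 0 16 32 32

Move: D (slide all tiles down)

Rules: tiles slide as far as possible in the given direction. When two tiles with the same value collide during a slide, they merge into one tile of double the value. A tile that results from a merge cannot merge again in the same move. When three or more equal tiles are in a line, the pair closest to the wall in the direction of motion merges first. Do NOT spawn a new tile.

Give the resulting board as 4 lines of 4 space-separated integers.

Slide down:
col 0: [32, 8, 0, 0] -> [0, 0, 32, 8]
col 1: [8, 2, 32, 16] -> [8, 2, 32, 16]
col 2: [16, 8, 4, 32] -> [16, 8, 4, 32]
col 3: [0, 16, 64, 32] -> [0, 16, 64, 32]

Answer:  0  8 16  0
 0  2  8 16
32 32  4 64
 8 16 32 32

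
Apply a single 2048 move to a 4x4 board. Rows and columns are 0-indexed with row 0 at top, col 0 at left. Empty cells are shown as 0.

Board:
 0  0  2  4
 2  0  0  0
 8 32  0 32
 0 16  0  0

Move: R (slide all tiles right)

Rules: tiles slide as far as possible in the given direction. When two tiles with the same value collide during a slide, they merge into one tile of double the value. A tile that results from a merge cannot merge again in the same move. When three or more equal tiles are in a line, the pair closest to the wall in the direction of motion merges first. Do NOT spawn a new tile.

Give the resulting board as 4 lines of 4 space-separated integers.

Slide right:
row 0: [0, 0, 2, 4] -> [0, 0, 2, 4]
row 1: [2, 0, 0, 0] -> [0, 0, 0, 2]
row 2: [8, 32, 0, 32] -> [0, 0, 8, 64]
row 3: [0, 16, 0, 0] -> [0, 0, 0, 16]

Answer:  0  0  2  4
 0  0  0  2
 0  0  8 64
 0  0  0 16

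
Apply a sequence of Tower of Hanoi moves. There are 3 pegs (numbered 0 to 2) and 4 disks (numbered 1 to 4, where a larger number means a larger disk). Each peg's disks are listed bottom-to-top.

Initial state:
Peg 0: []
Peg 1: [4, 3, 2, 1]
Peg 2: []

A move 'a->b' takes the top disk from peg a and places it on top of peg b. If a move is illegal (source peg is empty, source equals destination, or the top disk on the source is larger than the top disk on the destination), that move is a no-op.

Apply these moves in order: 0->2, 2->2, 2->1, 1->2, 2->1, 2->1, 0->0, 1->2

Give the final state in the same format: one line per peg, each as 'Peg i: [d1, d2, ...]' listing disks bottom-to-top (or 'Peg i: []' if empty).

After move 1 (0->2):
Peg 0: []
Peg 1: [4, 3, 2, 1]
Peg 2: []

After move 2 (2->2):
Peg 0: []
Peg 1: [4, 3, 2, 1]
Peg 2: []

After move 3 (2->1):
Peg 0: []
Peg 1: [4, 3, 2, 1]
Peg 2: []

After move 4 (1->2):
Peg 0: []
Peg 1: [4, 3, 2]
Peg 2: [1]

After move 5 (2->1):
Peg 0: []
Peg 1: [4, 3, 2, 1]
Peg 2: []

After move 6 (2->1):
Peg 0: []
Peg 1: [4, 3, 2, 1]
Peg 2: []

After move 7 (0->0):
Peg 0: []
Peg 1: [4, 3, 2, 1]
Peg 2: []

After move 8 (1->2):
Peg 0: []
Peg 1: [4, 3, 2]
Peg 2: [1]

Answer: Peg 0: []
Peg 1: [4, 3, 2]
Peg 2: [1]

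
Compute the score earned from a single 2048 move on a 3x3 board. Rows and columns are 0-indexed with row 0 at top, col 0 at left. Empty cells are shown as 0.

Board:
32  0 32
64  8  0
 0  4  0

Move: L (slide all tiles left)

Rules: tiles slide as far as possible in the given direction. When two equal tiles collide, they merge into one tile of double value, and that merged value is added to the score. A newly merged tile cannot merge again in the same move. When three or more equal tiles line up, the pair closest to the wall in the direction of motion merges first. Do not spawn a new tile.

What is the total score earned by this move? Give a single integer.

Slide left:
row 0: [32, 0, 32] -> [64, 0, 0]  score +64 (running 64)
row 1: [64, 8, 0] -> [64, 8, 0]  score +0 (running 64)
row 2: [0, 4, 0] -> [4, 0, 0]  score +0 (running 64)
Board after move:
64  0  0
64  8  0
 4  0  0

Answer: 64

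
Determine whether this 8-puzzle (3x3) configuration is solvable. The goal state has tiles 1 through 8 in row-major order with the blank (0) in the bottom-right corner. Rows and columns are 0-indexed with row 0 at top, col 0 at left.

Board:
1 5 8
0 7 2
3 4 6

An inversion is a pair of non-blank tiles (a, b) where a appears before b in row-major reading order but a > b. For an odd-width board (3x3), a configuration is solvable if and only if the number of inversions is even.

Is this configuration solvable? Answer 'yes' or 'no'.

Answer: yes

Derivation:
Inversions (pairs i<j in row-major order where tile[i] > tile[j] > 0): 12
12 is even, so the puzzle is solvable.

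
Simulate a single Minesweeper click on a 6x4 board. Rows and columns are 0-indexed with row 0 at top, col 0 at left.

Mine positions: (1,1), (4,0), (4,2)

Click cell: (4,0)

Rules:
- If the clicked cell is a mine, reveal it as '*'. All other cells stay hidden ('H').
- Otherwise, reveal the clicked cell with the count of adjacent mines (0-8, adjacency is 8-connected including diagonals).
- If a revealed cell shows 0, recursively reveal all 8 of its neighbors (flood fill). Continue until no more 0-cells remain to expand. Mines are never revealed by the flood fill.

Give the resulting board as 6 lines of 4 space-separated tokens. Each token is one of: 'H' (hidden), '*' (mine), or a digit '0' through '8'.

H H H H
H H H H
H H H H
H H H H
* H H H
H H H H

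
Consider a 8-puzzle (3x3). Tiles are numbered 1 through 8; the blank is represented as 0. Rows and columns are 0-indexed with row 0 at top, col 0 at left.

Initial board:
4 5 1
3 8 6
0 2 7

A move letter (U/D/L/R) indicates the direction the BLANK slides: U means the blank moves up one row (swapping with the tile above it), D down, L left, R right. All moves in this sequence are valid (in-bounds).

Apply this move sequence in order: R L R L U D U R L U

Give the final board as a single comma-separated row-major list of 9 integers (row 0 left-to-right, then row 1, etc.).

Answer: 0, 5, 1, 4, 8, 6, 3, 2, 7

Derivation:
After move 1 (R):
4 5 1
3 8 6
2 0 7

After move 2 (L):
4 5 1
3 8 6
0 2 7

After move 3 (R):
4 5 1
3 8 6
2 0 7

After move 4 (L):
4 5 1
3 8 6
0 2 7

After move 5 (U):
4 5 1
0 8 6
3 2 7

After move 6 (D):
4 5 1
3 8 6
0 2 7

After move 7 (U):
4 5 1
0 8 6
3 2 7

After move 8 (R):
4 5 1
8 0 6
3 2 7

After move 9 (L):
4 5 1
0 8 6
3 2 7

After move 10 (U):
0 5 1
4 8 6
3 2 7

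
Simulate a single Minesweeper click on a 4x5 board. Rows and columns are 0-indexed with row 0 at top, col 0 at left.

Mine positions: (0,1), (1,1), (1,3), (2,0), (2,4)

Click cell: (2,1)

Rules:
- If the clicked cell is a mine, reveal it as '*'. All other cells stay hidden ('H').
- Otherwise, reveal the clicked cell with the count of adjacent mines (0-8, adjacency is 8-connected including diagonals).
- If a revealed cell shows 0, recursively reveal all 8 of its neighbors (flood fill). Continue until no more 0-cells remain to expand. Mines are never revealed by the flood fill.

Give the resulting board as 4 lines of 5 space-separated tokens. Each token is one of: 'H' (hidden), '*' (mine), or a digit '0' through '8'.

H H H H H
H H H H H
H 2 H H H
H H H H H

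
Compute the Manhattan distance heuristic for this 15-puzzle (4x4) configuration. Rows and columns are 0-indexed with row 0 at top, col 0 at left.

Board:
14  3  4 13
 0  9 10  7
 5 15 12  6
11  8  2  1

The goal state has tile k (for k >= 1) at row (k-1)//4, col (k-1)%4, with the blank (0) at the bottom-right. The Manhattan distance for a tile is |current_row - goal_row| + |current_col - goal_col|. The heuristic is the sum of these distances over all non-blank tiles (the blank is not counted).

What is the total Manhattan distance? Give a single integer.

Tile 14: (0,0)->(3,1) = 4
Tile 3: (0,1)->(0,2) = 1
Tile 4: (0,2)->(0,3) = 1
Tile 13: (0,3)->(3,0) = 6
Tile 9: (1,1)->(2,0) = 2
Tile 10: (1,2)->(2,1) = 2
Tile 7: (1,3)->(1,2) = 1
Tile 5: (2,0)->(1,0) = 1
Tile 15: (2,1)->(3,2) = 2
Tile 12: (2,2)->(2,3) = 1
Tile 6: (2,3)->(1,1) = 3
Tile 11: (3,0)->(2,2) = 3
Tile 8: (3,1)->(1,3) = 4
Tile 2: (3,2)->(0,1) = 4
Tile 1: (3,3)->(0,0) = 6
Sum: 4 + 1 + 1 + 6 + 2 + 2 + 1 + 1 + 2 + 1 + 3 + 3 + 4 + 4 + 6 = 41

Answer: 41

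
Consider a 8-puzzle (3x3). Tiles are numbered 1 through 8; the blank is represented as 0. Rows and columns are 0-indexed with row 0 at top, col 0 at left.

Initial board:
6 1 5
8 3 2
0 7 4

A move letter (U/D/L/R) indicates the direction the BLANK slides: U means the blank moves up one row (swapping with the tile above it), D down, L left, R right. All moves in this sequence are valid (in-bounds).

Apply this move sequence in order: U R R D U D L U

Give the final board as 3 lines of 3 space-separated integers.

After move 1 (U):
6 1 5
0 3 2
8 7 4

After move 2 (R):
6 1 5
3 0 2
8 7 4

After move 3 (R):
6 1 5
3 2 0
8 7 4

After move 4 (D):
6 1 5
3 2 4
8 7 0

After move 5 (U):
6 1 5
3 2 0
8 7 4

After move 6 (D):
6 1 5
3 2 4
8 7 0

After move 7 (L):
6 1 5
3 2 4
8 0 7

After move 8 (U):
6 1 5
3 0 4
8 2 7

Answer: 6 1 5
3 0 4
8 2 7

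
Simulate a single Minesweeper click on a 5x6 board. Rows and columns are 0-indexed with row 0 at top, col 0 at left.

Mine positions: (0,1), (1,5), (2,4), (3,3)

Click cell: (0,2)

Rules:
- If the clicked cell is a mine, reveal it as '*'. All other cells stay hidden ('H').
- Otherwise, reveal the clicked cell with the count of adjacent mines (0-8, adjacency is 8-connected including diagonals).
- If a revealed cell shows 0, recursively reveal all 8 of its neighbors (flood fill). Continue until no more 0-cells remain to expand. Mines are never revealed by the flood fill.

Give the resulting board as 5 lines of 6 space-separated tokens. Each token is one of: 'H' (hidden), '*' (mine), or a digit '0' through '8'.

H H 1 H H H
H H H H H H
H H H H H H
H H H H H H
H H H H H H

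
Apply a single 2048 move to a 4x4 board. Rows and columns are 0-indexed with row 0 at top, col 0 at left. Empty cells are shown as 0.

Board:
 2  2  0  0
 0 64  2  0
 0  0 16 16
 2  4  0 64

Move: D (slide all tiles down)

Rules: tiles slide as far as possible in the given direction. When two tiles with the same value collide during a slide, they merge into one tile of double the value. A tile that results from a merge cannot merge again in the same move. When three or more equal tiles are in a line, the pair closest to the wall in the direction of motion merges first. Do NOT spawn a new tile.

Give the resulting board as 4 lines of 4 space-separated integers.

Answer:  0  0  0  0
 0  2  0  0
 0 64  2 16
 4  4 16 64

Derivation:
Slide down:
col 0: [2, 0, 0, 2] -> [0, 0, 0, 4]
col 1: [2, 64, 0, 4] -> [0, 2, 64, 4]
col 2: [0, 2, 16, 0] -> [0, 0, 2, 16]
col 3: [0, 0, 16, 64] -> [0, 0, 16, 64]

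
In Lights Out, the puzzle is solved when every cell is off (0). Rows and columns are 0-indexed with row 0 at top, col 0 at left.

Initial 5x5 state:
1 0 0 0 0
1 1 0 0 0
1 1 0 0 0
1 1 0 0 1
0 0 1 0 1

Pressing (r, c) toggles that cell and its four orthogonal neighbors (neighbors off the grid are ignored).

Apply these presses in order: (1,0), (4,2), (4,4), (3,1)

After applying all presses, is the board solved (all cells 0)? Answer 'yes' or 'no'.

Answer: yes

Derivation:
After press 1 at (1,0):
0 0 0 0 0
0 0 0 0 0
0 1 0 0 0
1 1 0 0 1
0 0 1 0 1

After press 2 at (4,2):
0 0 0 0 0
0 0 0 0 0
0 1 0 0 0
1 1 1 0 1
0 1 0 1 1

After press 3 at (4,4):
0 0 0 0 0
0 0 0 0 0
0 1 0 0 0
1 1 1 0 0
0 1 0 0 0

After press 4 at (3,1):
0 0 0 0 0
0 0 0 0 0
0 0 0 0 0
0 0 0 0 0
0 0 0 0 0

Lights still on: 0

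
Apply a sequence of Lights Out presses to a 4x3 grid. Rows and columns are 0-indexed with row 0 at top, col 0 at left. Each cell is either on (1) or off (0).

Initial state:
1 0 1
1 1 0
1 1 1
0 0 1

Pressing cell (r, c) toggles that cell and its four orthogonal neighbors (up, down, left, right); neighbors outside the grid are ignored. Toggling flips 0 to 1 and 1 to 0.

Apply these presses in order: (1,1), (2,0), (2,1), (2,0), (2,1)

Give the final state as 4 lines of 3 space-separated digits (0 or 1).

Answer: 1 1 1
0 0 1
1 0 1
0 0 1

Derivation:
After press 1 at (1,1):
1 1 1
0 0 1
1 0 1
0 0 1

After press 2 at (2,0):
1 1 1
1 0 1
0 1 1
1 0 1

After press 3 at (2,1):
1 1 1
1 1 1
1 0 0
1 1 1

After press 4 at (2,0):
1 1 1
0 1 1
0 1 0
0 1 1

After press 5 at (2,1):
1 1 1
0 0 1
1 0 1
0 0 1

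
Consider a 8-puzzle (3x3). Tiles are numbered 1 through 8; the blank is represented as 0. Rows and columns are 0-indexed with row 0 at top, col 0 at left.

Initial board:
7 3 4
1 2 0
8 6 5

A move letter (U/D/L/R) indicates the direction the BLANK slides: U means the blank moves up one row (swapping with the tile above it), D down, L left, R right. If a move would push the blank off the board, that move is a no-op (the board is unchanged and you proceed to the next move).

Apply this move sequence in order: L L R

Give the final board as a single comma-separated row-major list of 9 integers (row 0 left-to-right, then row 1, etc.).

Answer: 7, 3, 4, 1, 0, 2, 8, 6, 5

Derivation:
After move 1 (L):
7 3 4
1 0 2
8 6 5

After move 2 (L):
7 3 4
0 1 2
8 6 5

After move 3 (R):
7 3 4
1 0 2
8 6 5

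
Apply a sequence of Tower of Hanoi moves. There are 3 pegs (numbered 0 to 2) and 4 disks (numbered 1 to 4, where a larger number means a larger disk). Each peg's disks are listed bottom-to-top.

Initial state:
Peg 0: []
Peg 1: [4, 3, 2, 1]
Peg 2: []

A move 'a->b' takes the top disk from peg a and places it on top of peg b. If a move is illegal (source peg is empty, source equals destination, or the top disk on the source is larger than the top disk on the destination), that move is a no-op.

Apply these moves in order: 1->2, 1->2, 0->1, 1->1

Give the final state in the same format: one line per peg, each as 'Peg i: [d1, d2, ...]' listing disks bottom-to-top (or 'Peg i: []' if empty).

Answer: Peg 0: []
Peg 1: [4, 3, 2]
Peg 2: [1]

Derivation:
After move 1 (1->2):
Peg 0: []
Peg 1: [4, 3, 2]
Peg 2: [1]

After move 2 (1->2):
Peg 0: []
Peg 1: [4, 3, 2]
Peg 2: [1]

After move 3 (0->1):
Peg 0: []
Peg 1: [4, 3, 2]
Peg 2: [1]

After move 4 (1->1):
Peg 0: []
Peg 1: [4, 3, 2]
Peg 2: [1]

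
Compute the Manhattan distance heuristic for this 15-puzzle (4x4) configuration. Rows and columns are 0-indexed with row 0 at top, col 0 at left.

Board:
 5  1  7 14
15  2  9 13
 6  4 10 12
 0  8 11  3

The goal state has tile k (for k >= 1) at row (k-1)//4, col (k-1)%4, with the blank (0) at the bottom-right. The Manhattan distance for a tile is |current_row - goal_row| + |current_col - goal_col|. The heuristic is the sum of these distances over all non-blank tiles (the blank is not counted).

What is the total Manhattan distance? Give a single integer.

Tile 5: at (0,0), goal (1,0), distance |0-1|+|0-0| = 1
Tile 1: at (0,1), goal (0,0), distance |0-0|+|1-0| = 1
Tile 7: at (0,2), goal (1,2), distance |0-1|+|2-2| = 1
Tile 14: at (0,3), goal (3,1), distance |0-3|+|3-1| = 5
Tile 15: at (1,0), goal (3,2), distance |1-3|+|0-2| = 4
Tile 2: at (1,1), goal (0,1), distance |1-0|+|1-1| = 1
Tile 9: at (1,2), goal (2,0), distance |1-2|+|2-0| = 3
Tile 13: at (1,3), goal (3,0), distance |1-3|+|3-0| = 5
Tile 6: at (2,0), goal (1,1), distance |2-1|+|0-1| = 2
Tile 4: at (2,1), goal (0,3), distance |2-0|+|1-3| = 4
Tile 10: at (2,2), goal (2,1), distance |2-2|+|2-1| = 1
Tile 12: at (2,3), goal (2,3), distance |2-2|+|3-3| = 0
Tile 8: at (3,1), goal (1,3), distance |3-1|+|1-3| = 4
Tile 11: at (3,2), goal (2,2), distance |3-2|+|2-2| = 1
Tile 3: at (3,3), goal (0,2), distance |3-0|+|3-2| = 4
Sum: 1 + 1 + 1 + 5 + 4 + 1 + 3 + 5 + 2 + 4 + 1 + 0 + 4 + 1 + 4 = 37

Answer: 37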